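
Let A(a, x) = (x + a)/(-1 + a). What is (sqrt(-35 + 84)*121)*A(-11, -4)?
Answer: 4235/4 ≈ 1058.8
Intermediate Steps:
A(a, x) = (a + x)/(-1 + a)
(sqrt(-35 + 84)*121)*A(-11, -4) = (sqrt(-35 + 84)*121)*((-11 - 4)/(-1 - 11)) = (sqrt(49)*121)*(-15/(-12)) = (7*121)*(-1/12*(-15)) = 847*(5/4) = 4235/4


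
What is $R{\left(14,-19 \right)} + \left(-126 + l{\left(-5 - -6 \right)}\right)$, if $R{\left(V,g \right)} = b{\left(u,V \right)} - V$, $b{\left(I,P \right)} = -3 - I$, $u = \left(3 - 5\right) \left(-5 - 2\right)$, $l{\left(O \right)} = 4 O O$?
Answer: $-153$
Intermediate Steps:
$l{\left(O \right)} = 4 O^{2}$
$u = 14$ ($u = \left(-2\right) \left(-7\right) = 14$)
$R{\left(V,g \right)} = -17 - V$ ($R{\left(V,g \right)} = \left(-3 - 14\right) - V = -17 - V$)
$R{\left(14,-19 \right)} + \left(-126 + l{\left(-5 - -6 \right)}\right) = \left(-17 - 14\right) - \left(126 - 4 \left(-5 - -6\right)^{2}\right) = \left(-17 - 14\right) - \left(126 - 4 \left(-5 + 6\right)^{2}\right) = -31 - \left(126 - 4 \cdot 1^{2}\right) = -31 + \left(-126 + 4 \cdot 1\right) = -31 + \left(-126 + 4\right) = -31 - 122 = -153$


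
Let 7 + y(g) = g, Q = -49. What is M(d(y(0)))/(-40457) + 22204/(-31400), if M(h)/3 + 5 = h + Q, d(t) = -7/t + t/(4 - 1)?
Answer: -223273707/317587450 ≈ -0.70303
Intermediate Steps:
y(g) = -7 + g
d(t) = -7/t + t/3
M(h) = -162 + 3*h (M(h) = -15 + 3*(h - 49) = -15 + 3*(-49 + h) = -15 + (-147 + 3*h) = -162 + 3*h)
M(d(y(0)))/(-40457) + 22204/(-31400) = (-162 + 3*(-7/(-7 + 0) + (-7 + 0)/3))/(-40457) + 22204/(-31400) = (-162 + 3*(-7/(-7) + (1/3)*(-7)))*(-1/40457) + 22204*(-1/31400) = (-162 + 3*(-7*(-1/7) - 7/3))*(-1/40457) - 5551/7850 = (-162 + 3*(1 - 7/3))*(-1/40457) - 5551/7850 = (-162 + 3*(-4/3))*(-1/40457) - 5551/7850 = (-162 - 4)*(-1/40457) - 5551/7850 = -166*(-1/40457) - 5551/7850 = 166/40457 - 5551/7850 = -223273707/317587450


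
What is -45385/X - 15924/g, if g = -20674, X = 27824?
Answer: -247610057/287616688 ≈ -0.86090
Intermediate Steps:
-45385/X - 15924/g = -45385/27824 - 15924/(-20674) = -45385*1/27824 - 15924*(-1/20674) = -45385/27824 + 7962/10337 = -247610057/287616688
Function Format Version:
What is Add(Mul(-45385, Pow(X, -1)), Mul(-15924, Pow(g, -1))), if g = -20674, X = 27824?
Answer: Rational(-247610057, 287616688) ≈ -0.86090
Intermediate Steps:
Add(Mul(-45385, Pow(X, -1)), Mul(-15924, Pow(g, -1))) = Add(Mul(-45385, Pow(27824, -1)), Mul(-15924, Pow(-20674, -1))) = Add(Mul(-45385, Rational(1, 27824)), Mul(-15924, Rational(-1, 20674))) = Add(Rational(-45385, 27824), Rational(7962, 10337)) = Rational(-247610057, 287616688)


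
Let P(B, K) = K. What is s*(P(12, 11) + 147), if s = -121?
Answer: -19118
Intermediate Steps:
s*(P(12, 11) + 147) = -121*(11 + 147) = -121*158 = -19118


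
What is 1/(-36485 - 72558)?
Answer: -1/109043 ≈ -9.1707e-6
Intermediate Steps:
1/(-36485 - 72558) = 1/(-109043) = -1/109043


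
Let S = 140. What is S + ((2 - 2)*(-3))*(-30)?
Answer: 140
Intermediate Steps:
S + ((2 - 2)*(-3))*(-30) = 140 + ((2 - 2)*(-3))*(-30) = 140 + (0*(-3))*(-30) = 140 + 0*(-30) = 140 + 0 = 140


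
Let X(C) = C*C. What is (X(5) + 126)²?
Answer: 22801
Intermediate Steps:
X(C) = C²
(X(5) + 126)² = (5² + 126)² = (25 + 126)² = 151² = 22801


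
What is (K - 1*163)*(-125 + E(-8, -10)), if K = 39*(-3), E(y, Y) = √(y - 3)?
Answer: 35000 - 280*I*√11 ≈ 35000.0 - 928.66*I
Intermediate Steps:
E(y, Y) = √(-3 + y)
K = -117
(K - 1*163)*(-125 + E(-8, -10)) = (-117 - 1*163)*(-125 + √(-3 - 8)) = (-117 - 163)*(-125 + √(-11)) = -280*(-125 + I*√11) = 35000 - 280*I*√11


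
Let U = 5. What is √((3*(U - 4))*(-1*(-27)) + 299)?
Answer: 2*√95 ≈ 19.494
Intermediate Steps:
√((3*(U - 4))*(-1*(-27)) + 299) = √((3*(5 - 4))*(-1*(-27)) + 299) = √((3*1)*27 + 299) = √(3*27 + 299) = √(81 + 299) = √380 = 2*√95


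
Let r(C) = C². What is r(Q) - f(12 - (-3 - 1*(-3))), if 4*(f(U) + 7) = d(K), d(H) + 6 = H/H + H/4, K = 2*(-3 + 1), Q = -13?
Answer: 355/2 ≈ 177.50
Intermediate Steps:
K = -4 (K = 2*(-2) = -4)
d(H) = -5 + H/4 (d(H) = -6 + (H/H + H/4) = -6 + (1 + H*(¼)) = -6 + (1 + H/4) = -5 + H/4)
f(U) = -17/2 (f(U) = -7 + (-5 + (¼)*(-4))/4 = -7 + (-5 - 1)/4 = -7 + (¼)*(-6) = -7 - 3/2 = -17/2)
r(Q) - f(12 - (-3 - 1*(-3))) = (-13)² - 1*(-17/2) = 169 + 17/2 = 355/2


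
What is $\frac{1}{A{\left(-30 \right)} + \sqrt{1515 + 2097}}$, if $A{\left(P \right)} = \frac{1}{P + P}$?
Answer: $\frac{60}{13003199} + \frac{7200 \sqrt{903}}{13003199} \approx 0.016644$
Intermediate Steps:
$A{\left(P \right)} = \frac{1}{2 P}$
$\frac{1}{A{\left(-30 \right)} + \sqrt{1515 + 2097}} = \frac{1}{\frac{1}{2 \left(-30\right)} + \sqrt{1515 + 2097}} = \frac{1}{\frac{1}{2} \left(- \frac{1}{30}\right) + \sqrt{3612}} = \frac{1}{- \frac{1}{60} + 2 \sqrt{903}}$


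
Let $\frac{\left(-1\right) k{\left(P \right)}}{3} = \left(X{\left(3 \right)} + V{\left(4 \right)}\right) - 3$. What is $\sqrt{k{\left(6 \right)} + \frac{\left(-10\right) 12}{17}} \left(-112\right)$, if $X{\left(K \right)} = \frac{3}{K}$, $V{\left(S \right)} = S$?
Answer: $- \frac{112 i \sqrt{3774}}{17} \approx - 404.73 i$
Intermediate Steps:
$k{\left(P \right)} = -6$ ($k{\left(P \right)} = - 3 \left(\left(\frac{3}{3} + 4\right) - 3\right) = - 3 \left(\left(3 \cdot \frac{1}{3} + 4\right) - 3\right) = - 3 \left(\left(1 + 4\right) - 3\right) = - 3 \left(5 - 3\right) = \left(-3\right) 2 = -6$)
$\sqrt{k{\left(6 \right)} + \frac{\left(-10\right) 12}{17}} \left(-112\right) = \sqrt{-6 + \frac{\left(-10\right) 12}{17}} \left(-112\right) = \sqrt{-6 - \frac{120}{17}} \left(-112\right) = \sqrt{- \frac{222}{17}} \left(-112\right) = \frac{i \sqrt{3774}}{17} \left(-112\right) = - \frac{112 i \sqrt{3774}}{17}$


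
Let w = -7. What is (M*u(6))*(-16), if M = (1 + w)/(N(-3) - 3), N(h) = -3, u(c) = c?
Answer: -96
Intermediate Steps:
M = 1 (M = (1 - 7)/(-3 - 3) = -6/(-6) = -6*(-⅙) = 1)
(M*u(6))*(-16) = (1*6)*(-16) = 6*(-16) = -96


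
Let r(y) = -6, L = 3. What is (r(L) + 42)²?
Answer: 1296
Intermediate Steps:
(r(L) + 42)² = (-6 + 42)² = 36² = 1296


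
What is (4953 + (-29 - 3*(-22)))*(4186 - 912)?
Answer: 16337260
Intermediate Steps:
(4953 + (-29 - 3*(-22)))*(4186 - 912) = (4953 + (-29 + 66))*3274 = (4953 + 37)*3274 = 4990*3274 = 16337260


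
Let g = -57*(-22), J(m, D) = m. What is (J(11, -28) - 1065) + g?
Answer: 200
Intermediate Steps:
g = 1254
(J(11, -28) - 1065) + g = (11 - 1065) + 1254 = -1054 + 1254 = 200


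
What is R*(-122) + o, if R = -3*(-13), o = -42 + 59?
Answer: -4741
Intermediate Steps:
o = 17
R = 39
R*(-122) + o = 39*(-122) + 17 = -4758 + 17 = -4741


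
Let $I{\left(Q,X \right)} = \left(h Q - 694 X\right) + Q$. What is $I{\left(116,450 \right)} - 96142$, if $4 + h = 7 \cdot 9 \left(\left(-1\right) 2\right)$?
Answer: $-423406$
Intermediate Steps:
$h = -130$ ($h = -4 + 7 \cdot 9 \left(\left(-1\right) 2\right) = -4 + 63 \left(-2\right) = -4 - 126 = -130$)
$I{\left(Q,X \right)} = - 694 X - 129 Q$ ($I{\left(Q,X \right)} = \left(- 130 Q - 694 X\right) + Q = \left(- 694 X - 130 Q\right) + Q = - 694 X - 129 Q$)
$I{\left(116,450 \right)} - 96142 = \left(\left(-694\right) 450 - 14964\right) - 96142 = \left(-312300 - 14964\right) - 96142 = -327264 - 96142 = -423406$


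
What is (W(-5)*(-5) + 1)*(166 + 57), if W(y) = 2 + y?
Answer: 3568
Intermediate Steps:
(W(-5)*(-5) + 1)*(166 + 57) = ((2 - 5)*(-5) + 1)*(166 + 57) = (-3*(-5) + 1)*223 = (15 + 1)*223 = 16*223 = 3568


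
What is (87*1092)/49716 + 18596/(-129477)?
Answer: 316008727/178807737 ≈ 1.7673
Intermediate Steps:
(87*1092)/49716 + 18596/(-129477) = 95004*(1/49716) + 18596*(-1/129477) = 2639/1381 - 18596/129477 = 316008727/178807737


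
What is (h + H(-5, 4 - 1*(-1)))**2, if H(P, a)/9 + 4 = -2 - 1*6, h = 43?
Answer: 4225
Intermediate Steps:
H(P, a) = -108 (H(P, a) = -36 + 9*(-2 - 1*6) = -36 + 9*(-2 - 6) = -36 + 9*(-8) = -36 - 72 = -108)
(h + H(-5, 4 - 1*(-1)))**2 = (43 - 108)**2 = (-65)**2 = 4225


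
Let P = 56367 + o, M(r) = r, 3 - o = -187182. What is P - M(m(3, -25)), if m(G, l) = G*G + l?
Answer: 243568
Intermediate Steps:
o = 187185 (o = 3 - 1*(-187182) = 3 + 187182 = 187185)
m(G, l) = l + G² (m(G, l) = G² + l = l + G²)
P = 243552 (P = 56367 + 187185 = 243552)
P - M(m(3, -25)) = 243552 - (-25 + 3²) = 243552 - (-25 + 9) = 243552 - 1*(-16) = 243552 + 16 = 243568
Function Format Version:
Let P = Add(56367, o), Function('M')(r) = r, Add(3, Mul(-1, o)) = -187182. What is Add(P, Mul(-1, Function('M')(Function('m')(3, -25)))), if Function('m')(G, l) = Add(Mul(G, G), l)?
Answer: 243568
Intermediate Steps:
o = 187185 (o = Add(3, Mul(-1, -187182)) = Add(3, 187182) = 187185)
Function('m')(G, l) = Add(l, Pow(G, 2)) (Function('m')(G, l) = Add(Pow(G, 2), l) = Add(l, Pow(G, 2)))
P = 243552 (P = Add(56367, 187185) = 243552)
Add(P, Mul(-1, Function('M')(Function('m')(3, -25)))) = Add(243552, Mul(-1, Add(-25, Pow(3, 2)))) = Add(243552, Mul(-1, Add(-25, 9))) = Add(243552, Mul(-1, -16)) = Add(243552, 16) = 243568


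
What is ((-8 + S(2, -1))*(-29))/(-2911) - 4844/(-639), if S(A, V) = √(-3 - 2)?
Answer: 196516/26199 + 29*I*√5/2911 ≈ 7.5009 + 0.022276*I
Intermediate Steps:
S(A, V) = I*√5 (S(A, V) = √(-5) = I*√5)
((-8 + S(2, -1))*(-29))/(-2911) - 4844/(-639) = ((-8 + I*√5)*(-29))/(-2911) - 4844/(-639) = (232 - 29*I*√5)*(-1/2911) - 4844*(-1/639) = (-232/2911 + 29*I*√5/2911) + 4844/639 = 196516/26199 + 29*I*√5/2911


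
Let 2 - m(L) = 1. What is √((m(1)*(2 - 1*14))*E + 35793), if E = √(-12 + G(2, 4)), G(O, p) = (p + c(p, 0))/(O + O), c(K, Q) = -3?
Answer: √(35793 - 6*I*√47) ≈ 189.19 - 0.109*I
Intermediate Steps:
m(L) = 1 (m(L) = 2 - 1*1 = 2 - 1 = 1)
G(O, p) = (-3 + p)/(2*O) (G(O, p) = (p - 3)/(O + O) = (-3 + p)/((2*O)) = (-3 + p)*(1/(2*O)) = (-3 + p)/(2*O))
E = I*√47/2 (E = √(-12 + (½)*(-3 + 4)/2) = √(-12 + (½)*(½)*1) = √(-12 + ¼) = √(-47/4) = I*√47/2 ≈ 3.4278*I)
√((m(1)*(2 - 1*14))*E + 35793) = √((1*(2 - 1*14))*(I*√47/2) + 35793) = √((1*(2 - 14))*(I*√47/2) + 35793) = √((1*(-12))*(I*√47/2) + 35793) = √(-6*I*√47 + 35793) = √(35793 - 6*I*√47)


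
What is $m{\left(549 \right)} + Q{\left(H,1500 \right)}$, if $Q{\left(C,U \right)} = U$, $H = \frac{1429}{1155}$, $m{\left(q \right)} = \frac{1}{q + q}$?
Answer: $\frac{1647001}{1098} \approx 1500.0$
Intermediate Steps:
$m{\left(q \right)} = \frac{1}{2 q}$
$H = \frac{1429}{1155}$ ($H = 1429 \cdot \frac{1}{1155} = \frac{1429}{1155} \approx 1.2372$)
$m{\left(549 \right)} + Q{\left(H,1500 \right)} = \frac{1}{2 \cdot 549} + 1500 = \frac{1}{2} \cdot \frac{1}{549} + 1500 = \frac{1}{1098} + 1500 = \frac{1647001}{1098}$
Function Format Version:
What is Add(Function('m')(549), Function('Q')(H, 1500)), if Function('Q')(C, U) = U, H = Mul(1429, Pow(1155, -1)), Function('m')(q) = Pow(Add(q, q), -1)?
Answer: Rational(1647001, 1098) ≈ 1500.0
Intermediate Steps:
Function('m')(q) = Mul(Rational(1, 2), Pow(q, -1)) (Function('m')(q) = Pow(Mul(2, q), -1) = Mul(Rational(1, 2), Pow(q, -1)))
H = Rational(1429, 1155) (H = Mul(1429, Rational(1, 1155)) = Rational(1429, 1155) ≈ 1.2372)
Add(Function('m')(549), Function('Q')(H, 1500)) = Add(Mul(Rational(1, 2), Pow(549, -1)), 1500) = Add(Mul(Rational(1, 2), Rational(1, 549)), 1500) = Add(Rational(1, 1098), 1500) = Rational(1647001, 1098)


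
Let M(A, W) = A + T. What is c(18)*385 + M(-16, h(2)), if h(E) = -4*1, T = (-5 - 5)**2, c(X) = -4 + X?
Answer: 5474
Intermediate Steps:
T = 100 (T = (-10)**2 = 100)
h(E) = -4
M(A, W) = 100 + A (M(A, W) = A + 100 = 100 + A)
c(18)*385 + M(-16, h(2)) = (-4 + 18)*385 + (100 - 16) = 14*385 + 84 = 5390 + 84 = 5474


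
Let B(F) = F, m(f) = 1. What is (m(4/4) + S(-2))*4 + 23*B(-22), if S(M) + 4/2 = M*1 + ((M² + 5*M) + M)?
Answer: -550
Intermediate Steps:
S(M) = -2 + M² + 7*M (S(M) = -2 + (M*1 + ((M² + 5*M) + M)) = -2 + (M + (M² + 6*M)) = -2 + (M² + 7*M) = -2 + M² + 7*M)
(m(4/4) + S(-2))*4 + 23*B(-22) = (1 + (-2 + (-2)² + 7*(-2)))*4 + 23*(-22) = (1 + (-2 + 4 - 14))*4 - 506 = (1 - 12)*4 - 506 = -11*4 - 506 = -44 - 506 = -550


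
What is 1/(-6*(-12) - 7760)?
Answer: -1/7688 ≈ -0.00013007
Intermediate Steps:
1/(-6*(-12) - 7760) = 1/(72 - 7760) = 1/(-7688) = -1/7688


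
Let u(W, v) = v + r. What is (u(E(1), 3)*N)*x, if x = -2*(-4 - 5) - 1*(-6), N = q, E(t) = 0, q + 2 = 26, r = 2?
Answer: 2880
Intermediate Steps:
q = 24 (q = -2 + 26 = 24)
N = 24
u(W, v) = 2 + v (u(W, v) = v + 2 = 2 + v)
x = 24 (x = -2*(-9) + 6 = 18 + 6 = 24)
(u(E(1), 3)*N)*x = ((2 + 3)*24)*24 = (5*24)*24 = 120*24 = 2880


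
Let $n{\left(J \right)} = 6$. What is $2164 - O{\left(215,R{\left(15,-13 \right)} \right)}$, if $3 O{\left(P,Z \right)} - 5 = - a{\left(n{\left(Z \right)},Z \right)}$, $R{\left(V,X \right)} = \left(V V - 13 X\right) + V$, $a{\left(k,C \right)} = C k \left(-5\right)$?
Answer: $- \frac{5783}{3} \approx -1927.7$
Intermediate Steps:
$a{\left(k,C \right)} = - 5 C k$
$R{\left(V,X \right)} = V + V^{2} - 13 X$ ($R{\left(V,X \right)} = \left(V^{2} - 13 X\right) + V = V + V^{2} - 13 X$)
$O{\left(P,Z \right)} = \frac{5}{3} + 10 Z$ ($O{\left(P,Z \right)} = \frac{5}{3} + \frac{\left(-1\right) \left(\left(-5\right) Z 6\right)}{3} = \frac{5}{3} + \frac{\left(-1\right) \left(- 30 Z\right)}{3} = \frac{5}{3} + \frac{30 Z}{3} = \frac{5}{3} + 10 Z$)
$2164 - O{\left(215,R{\left(15,-13 \right)} \right)} = 2164 - \left(\frac{5}{3} + 10 \left(15 + 15^{2} - -169\right)\right) = 2164 - \left(\frac{5}{3} + 10 \left(15 + 225 + 169\right)\right) = 2164 - \left(\frac{5}{3} + 10 \cdot 409\right) = 2164 - \left(\frac{5}{3} + 4090\right) = 2164 - \frac{12275}{3} = - \frac{5783}{3}$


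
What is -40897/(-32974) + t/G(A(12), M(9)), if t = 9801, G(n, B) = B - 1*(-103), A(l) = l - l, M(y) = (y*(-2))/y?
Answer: 327308771/3330374 ≈ 98.280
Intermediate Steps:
M(y) = -2 (M(y) = (-2*y)/y = -2)
A(l) = 0
G(n, B) = 103 + B (G(n, B) = B + 103 = 103 + B)
-40897/(-32974) + t/G(A(12), M(9)) = -40897/(-32974) + 9801/(103 - 2) = -40897*(-1/32974) + 9801/101 = 40897/32974 + 9801*(1/101) = 40897/32974 + 9801/101 = 327308771/3330374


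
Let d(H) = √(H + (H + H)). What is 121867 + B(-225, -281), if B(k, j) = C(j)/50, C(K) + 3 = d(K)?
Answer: 6093347/50 + I*√843/50 ≈ 1.2187e+5 + 0.58069*I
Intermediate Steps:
d(H) = √3*√H (d(H) = √(H + 2*H) = √(3*H) = √3*√H)
C(K) = -3 + √3*√K
B(k, j) = -3/50 + √3*√j/50 (B(k, j) = (-3 + √3*√j)/50 = (-3 + √3*√j)*(1/50) = -3/50 + √3*√j/50)
121867 + B(-225, -281) = 121867 + (-3/50 + √3*√(-281)/50) = 121867 + (-3/50 + √3*(I*√281)/50) = 121867 + (-3/50 + I*√843/50) = 6093347/50 + I*√843/50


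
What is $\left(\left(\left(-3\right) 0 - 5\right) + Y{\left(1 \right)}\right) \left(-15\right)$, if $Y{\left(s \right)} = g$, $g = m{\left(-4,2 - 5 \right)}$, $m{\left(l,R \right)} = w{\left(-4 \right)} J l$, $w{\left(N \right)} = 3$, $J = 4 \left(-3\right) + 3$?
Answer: $-1545$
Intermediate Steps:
$J = -9$ ($J = -12 + 3 = -9$)
$m{\left(l,R \right)} = - 27 l$ ($m{\left(l,R \right)} = 3 \left(-9\right) l = - 27 l$)
$g = 108$ ($g = \left(-27\right) \left(-4\right) = 108$)
$Y{\left(s \right)} = 108$
$\left(\left(\left(-3\right) 0 - 5\right) + Y{\left(1 \right)}\right) \left(-15\right) = \left(\left(\left(-3\right) 0 - 5\right) + 108\right) \left(-15\right) = \left(\left(0 - 5\right) + 108\right) \left(-15\right) = \left(-5 + 108\right) \left(-15\right) = 103 \left(-15\right) = -1545$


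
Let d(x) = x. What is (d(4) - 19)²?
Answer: 225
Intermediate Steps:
(d(4) - 19)² = (4 - 19)² = (-15)² = 225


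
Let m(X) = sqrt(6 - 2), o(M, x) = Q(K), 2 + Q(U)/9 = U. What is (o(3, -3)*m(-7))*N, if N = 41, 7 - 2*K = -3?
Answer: 2214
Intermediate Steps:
K = 5 (K = 7/2 - 1/2*(-3) = 7/2 + 3/2 = 5)
Q(U) = -18 + 9*U
o(M, x) = 27 (o(M, x) = -18 + 9*5 = -18 + 45 = 27)
m(X) = 2 (m(X) = sqrt(4) = 2)
(o(3, -3)*m(-7))*N = (27*2)*41 = 54*41 = 2214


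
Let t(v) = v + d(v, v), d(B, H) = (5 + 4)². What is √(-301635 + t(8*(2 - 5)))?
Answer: I*√301578 ≈ 549.16*I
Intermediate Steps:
d(B, H) = 81 (d(B, H) = 9² = 81)
t(v) = 81 + v (t(v) = v + 81 = 81 + v)
√(-301635 + t(8*(2 - 5))) = √(-301635 + (81 + 8*(2 - 5))) = √(-301635 + (81 + 8*(-3))) = √(-301635 + (81 - 24)) = √(-301635 + 57) = √(-301578) = I*√301578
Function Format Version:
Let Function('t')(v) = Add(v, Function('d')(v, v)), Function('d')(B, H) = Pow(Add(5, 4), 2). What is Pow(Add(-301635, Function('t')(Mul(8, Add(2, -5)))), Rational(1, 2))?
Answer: Mul(I, Pow(301578, Rational(1, 2))) ≈ Mul(549.16, I)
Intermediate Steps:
Function('d')(B, H) = 81 (Function('d')(B, H) = Pow(9, 2) = 81)
Function('t')(v) = Add(81, v) (Function('t')(v) = Add(v, 81) = Add(81, v))
Pow(Add(-301635, Function('t')(Mul(8, Add(2, -5)))), Rational(1, 2)) = Pow(Add(-301635, Add(81, Mul(8, Add(2, -5)))), Rational(1, 2)) = Pow(Add(-301635, Add(81, Mul(8, -3))), Rational(1, 2)) = Pow(Add(-301635, Add(81, -24)), Rational(1, 2)) = Pow(Add(-301635, 57), Rational(1, 2)) = Pow(-301578, Rational(1, 2)) = Mul(I, Pow(301578, Rational(1, 2)))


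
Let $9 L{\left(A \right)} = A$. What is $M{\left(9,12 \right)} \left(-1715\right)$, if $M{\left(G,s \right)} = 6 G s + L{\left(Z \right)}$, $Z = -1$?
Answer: $- \frac{10000165}{9} \approx -1.1111 \cdot 10^{6}$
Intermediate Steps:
$L{\left(A \right)} = \frac{A}{9}$
$M{\left(G,s \right)} = - \frac{1}{9} + 6 G s$ ($M{\left(G,s \right)} = 6 G s + \frac{1}{9} \left(-1\right) = 6 G s - \frac{1}{9} = - \frac{1}{9} + 6 G s$)
$M{\left(9,12 \right)} \left(-1715\right) = \left(- \frac{1}{9} + 6 \cdot 9 \cdot 12\right) \left(-1715\right) = \left(- \frac{1}{9} + 648\right) \left(-1715\right) = \frac{5831}{9} \left(-1715\right) = - \frac{10000165}{9}$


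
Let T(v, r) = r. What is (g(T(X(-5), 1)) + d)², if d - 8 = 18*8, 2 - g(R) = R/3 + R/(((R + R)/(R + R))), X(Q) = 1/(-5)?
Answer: 209764/9 ≈ 23307.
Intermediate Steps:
X(Q) = -⅕
g(R) = 2 - 4*R/3 (g(R) = 2 - (R/3 + R/(((R + R)/(R + R)))) = 2 - (R*(⅓) + R/(((2*R)/((2*R))))) = 2 - (R/3 + R/(((2*R)*(1/(2*R))))) = 2 - (R/3 + R/1) = 2 - (R/3 + R*1) = 2 - (R/3 + R) = 2 - 4*R/3)
d = 152 (d = 8 + 18*8 = 8 + 144 = 152)
(g(T(X(-5), 1)) + d)² = ((2 - 4/3*1) + 152)² = ((2 - 4/3) + 152)² = (⅔ + 152)² = (458/3)² = 209764/9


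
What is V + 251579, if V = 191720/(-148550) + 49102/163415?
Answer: 122142624452301/485505965 ≈ 2.5158e+5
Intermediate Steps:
V = -480716434/485505965 (V = 191720*(-1/148550) + 49102*(1/163415) = -19172/14855 + 49102/163415 = -480716434/485505965 ≈ -0.99014)
V + 251579 = -480716434/485505965 + 251579 = 122142624452301/485505965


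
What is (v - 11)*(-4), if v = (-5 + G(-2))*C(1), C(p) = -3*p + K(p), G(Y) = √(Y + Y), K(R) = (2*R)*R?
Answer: 24 + 8*I ≈ 24.0 + 8.0*I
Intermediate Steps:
K(R) = 2*R²
G(Y) = √2*√Y (G(Y) = √(2*Y) = √2*√Y)
C(p) = -3*p + 2*p²
v = 5 - 2*I (v = (-5 + √2*√(-2))*(1*(-3 + 2*1)) = (-5 + √2*(I*√2))*(1*(-3 + 2)) = (-5 + 2*I)*(1*(-1)) = (-5 + 2*I)*(-1) = 5 - 2*I ≈ 5.0 - 2.0*I)
(v - 11)*(-4) = ((5 - 2*I) - 11)*(-4) = (-6 - 2*I)*(-4) = 24 + 8*I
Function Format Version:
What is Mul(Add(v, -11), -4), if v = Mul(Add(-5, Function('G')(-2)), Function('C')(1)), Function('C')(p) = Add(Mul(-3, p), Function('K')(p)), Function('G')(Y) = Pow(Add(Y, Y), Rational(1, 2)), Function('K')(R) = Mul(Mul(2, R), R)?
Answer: Add(24, Mul(8, I)) ≈ Add(24.000, Mul(8.0000, I))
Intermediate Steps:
Function('K')(R) = Mul(2, Pow(R, 2))
Function('G')(Y) = Mul(Pow(2, Rational(1, 2)), Pow(Y, Rational(1, 2))) (Function('G')(Y) = Pow(Mul(2, Y), Rational(1, 2)) = Mul(Pow(2, Rational(1, 2)), Pow(Y, Rational(1, 2))))
Function('C')(p) = Add(Mul(-3, p), Mul(2, Pow(p, 2)))
v = Add(5, Mul(-2, I)) (v = Mul(Add(-5, Mul(Pow(2, Rational(1, 2)), Pow(-2, Rational(1, 2)))), Mul(1, Add(-3, Mul(2, 1)))) = Mul(Add(-5, Mul(Pow(2, Rational(1, 2)), Mul(I, Pow(2, Rational(1, 2))))), Mul(1, Add(-3, 2))) = Mul(Add(-5, Mul(2, I)), Mul(1, -1)) = Mul(Add(-5, Mul(2, I)), -1) = Add(5, Mul(-2, I)) ≈ Add(5.0000, Mul(-2.0000, I)))
Mul(Add(v, -11), -4) = Mul(Add(Add(5, Mul(-2, I)), -11), -4) = Mul(Add(-6, Mul(-2, I)), -4) = Add(24, Mul(8, I))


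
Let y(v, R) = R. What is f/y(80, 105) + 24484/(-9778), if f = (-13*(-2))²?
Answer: 2019554/513345 ≈ 3.9341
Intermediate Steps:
f = 676 (f = (-1*(-26))² = 26² = 676)
f/y(80, 105) + 24484/(-9778) = 676/105 + 24484/(-9778) = 676*(1/105) + 24484*(-1/9778) = 676/105 - 12242/4889 = 2019554/513345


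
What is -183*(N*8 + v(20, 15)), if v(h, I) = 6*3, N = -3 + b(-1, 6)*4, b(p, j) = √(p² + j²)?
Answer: 1098 - 5856*√37 ≈ -34523.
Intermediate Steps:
b(p, j) = √(j² + p²)
N = -3 + 4*√37 (N = -3 + √(6² + (-1)²)*4 = -3 + √(36 + 1)*4 = -3 + √37*4 = -3 + 4*√37 ≈ 21.331)
v(h, I) = 18
-183*(N*8 + v(20, 15)) = -183*((-3 + 4*√37)*8 + 18) = -183*((-24 + 32*√37) + 18) = -183*(-6 + 32*√37) = 1098 - 5856*√37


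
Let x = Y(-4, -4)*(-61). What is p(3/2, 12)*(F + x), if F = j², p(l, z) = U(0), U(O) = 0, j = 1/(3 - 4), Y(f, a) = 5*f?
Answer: 0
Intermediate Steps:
j = -1 (j = 1/(-1) = -1)
x = 1220 (x = (5*(-4))*(-61) = -20*(-61) = 1220)
p(l, z) = 0
F = 1 (F = (-1)² = 1)
p(3/2, 12)*(F + x) = 0*(1 + 1220) = 0*1221 = 0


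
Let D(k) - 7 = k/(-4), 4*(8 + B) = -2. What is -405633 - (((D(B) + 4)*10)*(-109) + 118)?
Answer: -1565779/4 ≈ -3.9145e+5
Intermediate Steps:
B = -17/2 (B = -8 + (¼)*(-2) = -8 - ½ = -17/2 ≈ -8.5000)
D(k) = 7 - k/4 (D(k) = 7 + k/(-4) = 7 - k/4)
-405633 - (((D(B) + 4)*10)*(-109) + 118) = -405633 - ((((7 - ¼*(-17/2)) + 4)*10)*(-109) + 118) = -405633 - ((((7 + 17/8) + 4)*10)*(-109) + 118) = -405633 - (((73/8 + 4)*10)*(-109) + 118) = -405633 - (((105/8)*10)*(-109) + 118) = -405633 - ((525/4)*(-109) + 118) = -405633 - (-57225/4 + 118) = -405633 - 1*(-56753/4) = -405633 + 56753/4 = -1565779/4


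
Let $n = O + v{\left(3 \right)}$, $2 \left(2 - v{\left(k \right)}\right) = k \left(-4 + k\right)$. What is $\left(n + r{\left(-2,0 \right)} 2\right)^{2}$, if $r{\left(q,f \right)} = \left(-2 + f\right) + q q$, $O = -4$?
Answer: $\frac{49}{4} \approx 12.25$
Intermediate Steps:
$v{\left(k \right)} = 2 - \frac{k \left(-4 + k\right)}{2}$
$n = - \frac{1}{2}$ ($n = -4 + \left(2 + 2 \cdot 3 - \frac{3^{2}}{2}\right) = -4 + \left(2 + 6 - \frac{9}{2}\right) = -4 + \frac{7}{2} = - \frac{1}{2} \approx -0.5$)
$r{\left(q,f \right)} = -2 + f + q^{2}$ ($r{\left(q,f \right)} = \left(-2 + f\right) + q^{2} = -2 + f + q^{2}$)
$\left(n + r{\left(-2,0 \right)} 2\right)^{2} = \left(- \frac{1}{2} + \left(-2 + 0 + \left(-2\right)^{2}\right) 2\right)^{2} = \left(- \frac{1}{2} + \left(-2 + 0 + 4\right) 2\right)^{2} = \left(- \frac{1}{2} + 2 \cdot 2\right)^{2} = \left(- \frac{1}{2} + 4\right)^{2} = \left(\frac{7}{2}\right)^{2} = \frac{49}{4}$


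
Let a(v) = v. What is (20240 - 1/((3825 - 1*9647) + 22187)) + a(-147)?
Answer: 328821944/16365 ≈ 20093.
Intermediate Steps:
(20240 - 1/((3825 - 1*9647) + 22187)) + a(-147) = (20240 - 1/((3825 - 1*9647) + 22187)) - 147 = (20240 - 1/((3825 - 9647) + 22187)) - 147 = (20240 - 1/(-5822 + 22187)) - 147 = (20240 - 1/16365) - 147 = 331227599/16365 - 147 = 328821944/16365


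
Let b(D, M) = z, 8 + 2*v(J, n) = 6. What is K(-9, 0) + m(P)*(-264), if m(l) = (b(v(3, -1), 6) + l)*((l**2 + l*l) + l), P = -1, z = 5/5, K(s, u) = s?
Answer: -9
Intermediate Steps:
z = 1 (z = 5*(1/5) = 1)
v(J, n) = -1 (v(J, n) = -4 + (1/2)*6 = -4 + 3 = -1)
b(D, M) = 1
m(l) = (1 + l)*(l + 2*l**2) (m(l) = (1 + l)*((l**2 + l*l) + l) = (1 + l)*((l**2 + l**2) + l) = (1 + l)*(2*l**2 + l) = (1 + l)*(l + 2*l**2))
K(-9, 0) + m(P)*(-264) = -9 - (1 + 2*(-1)**2 + 3*(-1))*(-264) = -9 - (1 + 2*1 - 3)*(-264) = -9 - (1 + 2 - 3)*(-264) = -9 - 1*0*(-264) = -9 + 0*(-264) = -9 + 0 = -9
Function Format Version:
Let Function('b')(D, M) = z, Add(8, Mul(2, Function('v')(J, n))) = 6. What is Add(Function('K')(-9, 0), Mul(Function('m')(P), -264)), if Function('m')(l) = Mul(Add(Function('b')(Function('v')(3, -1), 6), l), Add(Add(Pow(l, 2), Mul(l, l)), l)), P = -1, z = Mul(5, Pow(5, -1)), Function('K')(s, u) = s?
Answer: -9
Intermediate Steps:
z = 1 (z = Mul(5, Rational(1, 5)) = 1)
Function('v')(J, n) = -1 (Function('v')(J, n) = Add(-4, Mul(Rational(1, 2), 6)) = Add(-4, 3) = -1)
Function('b')(D, M) = 1
Function('m')(l) = Mul(Add(1, l), Add(l, Mul(2, Pow(l, 2)))) (Function('m')(l) = Mul(Add(1, l), Add(Add(Pow(l, 2), Mul(l, l)), l)) = Mul(Add(1, l), Add(Add(Pow(l, 2), Pow(l, 2)), l)) = Mul(Add(1, l), Add(Mul(2, Pow(l, 2)), l)) = Mul(Add(1, l), Add(l, Mul(2, Pow(l, 2)))))
Add(Function('K')(-9, 0), Mul(Function('m')(P), -264)) = Add(-9, Mul(Mul(-1, Add(1, Mul(2, Pow(-1, 2)), Mul(3, -1))), -264)) = Add(-9, Mul(Mul(-1, Add(1, Mul(2, 1), -3)), -264)) = Add(-9, Mul(Mul(-1, Add(1, 2, -3)), -264)) = Add(-9, Mul(Mul(-1, 0), -264)) = Add(-9, Mul(0, -264)) = Add(-9, 0) = -9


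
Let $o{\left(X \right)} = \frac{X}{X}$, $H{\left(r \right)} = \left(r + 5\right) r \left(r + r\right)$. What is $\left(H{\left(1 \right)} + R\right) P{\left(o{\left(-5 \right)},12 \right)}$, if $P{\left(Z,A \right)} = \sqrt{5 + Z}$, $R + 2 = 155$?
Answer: $165 \sqrt{6} \approx 404.17$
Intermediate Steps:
$R = 153$ ($R = -2 + 155 = 153$)
$H{\left(r \right)} = 2 r^{2} \left(5 + r\right)$ ($H{\left(r \right)} = \left(5 + r\right) r 2 r = \left(5 + r\right) 2 r^{2} = 2 r^{2} \left(5 + r\right)$)
$o{\left(X \right)} = 1$
$\left(H{\left(1 \right)} + R\right) P{\left(o{\left(-5 \right)},12 \right)} = \left(2 \cdot 1^{2} \left(5 + 1\right) + 153\right) \sqrt{5 + 1} = \left(2 \cdot 1 \cdot 6 + 153\right) \sqrt{6} = \left(12 + 153\right) \sqrt{6} = 165 \sqrt{6}$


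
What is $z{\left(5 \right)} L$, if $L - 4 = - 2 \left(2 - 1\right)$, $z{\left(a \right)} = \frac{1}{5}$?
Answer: $\frac{2}{5} \approx 0.4$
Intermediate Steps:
$z{\left(a \right)} = \frac{1}{5}$
$L = 2$ ($L = 4 - 2 \left(2 - 1\right) = 4 - 2 = 2$)
$z{\left(5 \right)} L = \frac{1}{5} \cdot 2 = \frac{2}{5}$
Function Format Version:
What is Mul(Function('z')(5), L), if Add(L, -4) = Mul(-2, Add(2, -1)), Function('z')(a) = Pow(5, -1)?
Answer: Rational(2, 5) ≈ 0.40000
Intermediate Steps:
Function('z')(a) = Rational(1, 5)
L = 2 (L = Add(4, Mul(-2, Add(2, -1))) = Add(4, Mul(-2, 1)) = Add(4, -2) = 2)
Mul(Function('z')(5), L) = Mul(Rational(1, 5), 2) = Rational(2, 5)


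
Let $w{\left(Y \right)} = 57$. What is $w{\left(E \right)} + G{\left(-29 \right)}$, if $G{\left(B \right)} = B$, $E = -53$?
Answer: $28$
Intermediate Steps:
$w{\left(E \right)} + G{\left(-29 \right)} = 57 - 29 = 28$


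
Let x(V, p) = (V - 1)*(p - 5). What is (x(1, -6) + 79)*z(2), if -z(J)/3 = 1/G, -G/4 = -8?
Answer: -237/32 ≈ -7.4063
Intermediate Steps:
x(V, p) = (-1 + V)*(-5 + p)
G = 32 (G = -4*(-8) = 32)
z(J) = -3/32
(x(1, -6) + 79)*z(2) = ((5 - 1*(-6) - 5*1 + 1*(-6)) + 79)*(-3/32) = ((5 + 6 - 5 - 6) + 79)*(-3/32) = (0 + 79)*(-3/32) = 79*(-3/32) = -237/32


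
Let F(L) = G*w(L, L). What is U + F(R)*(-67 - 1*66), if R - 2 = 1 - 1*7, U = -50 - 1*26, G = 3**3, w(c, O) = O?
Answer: 14288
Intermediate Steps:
G = 27
U = -76 (U = -50 - 26 = -76)
R = -4 (R = 2 + (1 - 1*7) = 2 + (1 - 7) = 2 - 6 = -4)
F(L) = 27*L
U + F(R)*(-67 - 1*66) = -76 + (27*(-4))*(-67 - 1*66) = -76 - 108*(-67 - 66) = -76 - 108*(-133) = -76 + 14364 = 14288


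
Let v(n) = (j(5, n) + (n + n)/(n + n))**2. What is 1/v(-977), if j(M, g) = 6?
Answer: 1/49 ≈ 0.020408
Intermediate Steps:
v(n) = 49 (v(n) = (6 + (n + n)/(n + n))**2 = (6 + (2*n)/((2*n)))**2 = (6 + (2*n)*(1/(2*n)))**2 = (6 + 1)**2 = 7**2 = 49)
1/v(-977) = 1/49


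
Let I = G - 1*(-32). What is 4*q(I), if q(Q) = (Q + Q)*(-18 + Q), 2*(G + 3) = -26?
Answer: -256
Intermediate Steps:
G = -16 (G = -3 + (1/2)*(-26) = -3 - 13 = -16)
I = 16 (I = -16 - 1*(-32) = -16 + 32 = 16)
q(Q) = 2*Q*(-18 + Q) (q(Q) = (2*Q)*(-18 + Q) = 2*Q*(-18 + Q))
4*q(I) = 4*(2*16*(-18 + 16)) = 4*(2*16*(-2)) = 4*(-64) = -256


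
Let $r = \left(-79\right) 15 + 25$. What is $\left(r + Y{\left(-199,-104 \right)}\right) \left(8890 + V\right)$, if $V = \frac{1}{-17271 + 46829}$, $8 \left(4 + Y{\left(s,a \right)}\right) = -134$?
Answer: $- \frac{1241065642983}{118232} \approx -1.0497 \cdot 10^{7}$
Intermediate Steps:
$Y{\left(s,a \right)} = - \frac{83}{4}$ ($Y{\left(s,a \right)} = -4 + \frac{1}{8} \left(-134\right) = -4 - \frac{67}{4} = - \frac{83}{4}$)
$r = -1160$ ($r = -1185 + 25 = -1160$)
$V = \frac{1}{29558} \approx 3.3832 \cdot 10^{-5}$
$\left(r + Y{\left(-199,-104 \right)}\right) \left(8890 + V\right) = \left(-1160 - \frac{83}{4}\right) \left(8890 + \frac{1}{29558}\right) = \left(- \frac{4723}{4}\right) \frac{262770621}{29558} = - \frac{1241065642983}{118232}$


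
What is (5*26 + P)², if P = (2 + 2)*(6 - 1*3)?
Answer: 20164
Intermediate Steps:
P = 12 (P = 4*(6 - 3) = 4*3 = 12)
(5*26 + P)² = (5*26 + 12)² = (130 + 12)² = 142² = 20164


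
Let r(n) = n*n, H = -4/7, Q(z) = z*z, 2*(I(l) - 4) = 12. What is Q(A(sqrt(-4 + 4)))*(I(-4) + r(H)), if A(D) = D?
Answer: 0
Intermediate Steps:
I(l) = 10 (I(l) = 4 + (1/2)*12 = 4 + 6 = 10)
Q(z) = z**2
H = -4/7 (H = -4*1/7 = -4/7 ≈ -0.57143)
r(n) = n**2
Q(A(sqrt(-4 + 4)))*(I(-4) + r(H)) = (sqrt(-4 + 4))**2*(10 + (-4/7)**2) = (sqrt(0))**2*(10 + 16/49) = 0**2*(506/49) = 0*(506/49) = 0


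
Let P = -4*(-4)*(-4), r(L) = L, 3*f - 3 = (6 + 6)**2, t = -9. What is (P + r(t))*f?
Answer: -3577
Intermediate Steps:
f = 49 (f = 1 + (6 + 6)**2/3 = 1 + (1/3)*12**2 = 1 + (1/3)*144 = 1 + 48 = 49)
P = -64 (P = -1*(-16)*(-4) = 16*(-4) = -64)
(P + r(t))*f = (-64 - 9)*49 = -73*49 = -3577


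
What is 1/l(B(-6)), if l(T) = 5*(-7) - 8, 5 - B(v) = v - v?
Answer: -1/43 ≈ -0.023256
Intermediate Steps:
B(v) = 5 (B(v) = 5 - (v - v) = 5 - 1*0 = 5 + 0 = 5)
l(T) = -43 (l(T) = -35 - 8 = -43)
1/l(B(-6)) = 1/(-43) = -1/43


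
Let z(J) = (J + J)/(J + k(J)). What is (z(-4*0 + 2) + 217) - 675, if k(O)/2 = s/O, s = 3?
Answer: -2286/5 ≈ -457.20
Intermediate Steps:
k(O) = 6/O (k(O) = 2*(3/O) = 6/O)
z(J) = 2*J/(J + 6/J) (z(J) = (J + J)/(J + 6/J) = (2*J)/(J + 6/J) = 2*J/(J + 6/J))
(z(-4*0 + 2) + 217) - 675 = (2*(-4*0 + 2)²/(6 + (-4*0 + 2)²) + 217) - 675 = (2*(0 + 2)²/(6 + (0 + 2)²) + 217) - 675 = (2*2²/(6 + 2²) + 217) - 675 = (2*4/(6 + 4) + 217) - 675 = (2*4/10 + 217) - 675 = (2*4*(⅒) + 217) - 675 = (⅘ + 217) - 675 = 1089/5 - 675 = -2286/5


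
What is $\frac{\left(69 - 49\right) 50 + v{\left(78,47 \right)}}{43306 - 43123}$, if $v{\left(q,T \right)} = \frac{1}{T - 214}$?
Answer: $\frac{166999}{30561} \approx 5.4644$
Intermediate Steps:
$v{\left(q,T \right)} = \frac{1}{-214 + T}$
$\frac{\left(69 - 49\right) 50 + v{\left(78,47 \right)}}{43306 - 43123} = \frac{\left(69 - 49\right) 50 + \frac{1}{-214 + 47}}{43306 - 43123} = \frac{20 \cdot 50 + \frac{1}{-167}}{183} = \left(1000 - \frac{1}{167}\right) \frac{1}{183} = \frac{166999}{167} \cdot \frac{1}{183} = \frac{166999}{30561}$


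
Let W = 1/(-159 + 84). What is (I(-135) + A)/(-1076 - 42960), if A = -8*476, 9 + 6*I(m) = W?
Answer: 428569/4954050 ≈ 0.086509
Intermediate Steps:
W = -1/75 (W = 1/(-75) = -1/75 ≈ -0.013333)
I(m) = -338/225 (I(m) = -3/2 + (⅙)*(-1/75) = -3/2 - 1/450 = -338/225)
A = -3808
(I(-135) + A)/(-1076 - 42960) = (-338/225 - 3808)/(-1076 - 42960) = -857138/225/(-44036) = -857138/225*(-1/44036) = 428569/4954050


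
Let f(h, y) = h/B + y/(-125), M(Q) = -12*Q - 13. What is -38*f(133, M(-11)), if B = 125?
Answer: -532/125 ≈ -4.2560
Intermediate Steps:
M(Q) = -13 - 12*Q
f(h, y) = -y/125 + h/125 (f(h, y) = h/125 + y/(-125) = h*(1/125) + y*(-1/125) = h/125 - y/125 = -y/125 + h/125)
-38*f(133, M(-11)) = -38*(-(-13 - 12*(-11))/125 + (1/125)*133) = -38*(-(-13 + 132)/125 + 133/125) = -38*(-1/125*119 + 133/125) = -38*(-119/125 + 133/125) = -38*14/125 = -532/125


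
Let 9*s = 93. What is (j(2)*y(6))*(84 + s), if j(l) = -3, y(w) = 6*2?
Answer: -3396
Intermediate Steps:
s = 31/3 (s = (⅑)*93 = 31/3 ≈ 10.333)
y(w) = 12
(j(2)*y(6))*(84 + s) = (-3*12)*(84 + 31/3) = -36*283/3 = -3396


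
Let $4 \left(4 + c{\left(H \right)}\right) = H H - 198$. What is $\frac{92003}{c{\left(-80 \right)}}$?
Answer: $\frac{184006}{3093} \approx 59.491$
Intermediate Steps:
$c{\left(H \right)} = - \frac{107}{2} + \frac{H^{2}}{4}$ ($c{\left(H \right)} = -4 + \frac{H H - 198}{4} = -4 + \frac{H^{2} - 198}{4} = -4 + \frac{-198 + H^{2}}{4} = -4 + \left(- \frac{99}{2} + \frac{H^{2}}{4}\right) = - \frac{107}{2} + \frac{H^{2}}{4}$)
$\frac{92003}{c{\left(-80 \right)}} = \frac{92003}{- \frac{107}{2} + \frac{\left(-80\right)^{2}}{4}} = \frac{92003}{- \frac{107}{2} + \frac{1}{4} \cdot 6400} = \frac{92003}{- \frac{107}{2} + 1600} = \frac{92003}{\frac{3093}{2}} = 92003 \cdot \frac{2}{3093} = \frac{184006}{3093}$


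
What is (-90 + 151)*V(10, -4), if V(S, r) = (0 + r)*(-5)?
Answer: 1220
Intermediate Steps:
V(S, r) = -5*r (V(S, r) = r*(-5) = -5*r)
(-90 + 151)*V(10, -4) = (-90 + 151)*(-5*(-4)) = 61*20 = 1220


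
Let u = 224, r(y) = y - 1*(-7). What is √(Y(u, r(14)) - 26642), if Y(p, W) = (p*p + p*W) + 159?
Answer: √28397 ≈ 168.51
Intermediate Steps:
r(y) = 7 + y (r(y) = y + 7 = 7 + y)
Y(p, W) = 159 + p² + W*p (Y(p, W) = (p² + W*p) + 159 = 159 + p² + W*p)
√(Y(u, r(14)) - 26642) = √((159 + 224² + (7 + 14)*224) - 26642) = √((159 + 50176 + 21*224) - 26642) = √((159 + 50176 + 4704) - 26642) = √(55039 - 26642) = √28397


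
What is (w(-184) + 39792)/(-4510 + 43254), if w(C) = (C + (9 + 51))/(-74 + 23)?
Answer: 507379/493986 ≈ 1.0271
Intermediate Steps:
w(C) = -20/17 - C/51 (w(C) = (C + 60)/(-51) = (60 + C)*(-1/51) = -20/17 - C/51)
(w(-184) + 39792)/(-4510 + 43254) = ((-20/17 - 1/51*(-184)) + 39792)/(-4510 + 43254) = ((-20/17 + 184/51) + 39792)/38744 = (124/51 + 39792)*(1/38744) = (2029516/51)*(1/38744) = 507379/493986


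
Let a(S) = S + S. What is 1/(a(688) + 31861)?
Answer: 1/33237 ≈ 3.0087e-5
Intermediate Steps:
a(S) = 2*S
1/(a(688) + 31861) = 1/(2*688 + 31861) = 1/(1376 + 31861) = 1/33237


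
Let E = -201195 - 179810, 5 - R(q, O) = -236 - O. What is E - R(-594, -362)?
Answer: -380884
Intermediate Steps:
R(q, O) = 241 + O (R(q, O) = 5 - (-236 - O) = 5 + (236 + O) = 241 + O)
E = -381005
E - R(-594, -362) = -381005 - (241 - 362) = -381005 - 1*(-121) = -381005 + 121 = -380884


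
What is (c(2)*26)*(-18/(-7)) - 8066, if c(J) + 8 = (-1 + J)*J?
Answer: -59270/7 ≈ -8467.1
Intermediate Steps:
c(J) = -8 + J*(-1 + J) (c(J) = -8 + (-1 + J)*J = -8 + J*(-1 + J))
(c(2)*26)*(-18/(-7)) - 8066 = ((-8 + 2**2 - 1*2)*26)*(-18/(-7)) - 8066 = ((-8 + 4 - 2)*26)*(-18*(-1/7)) - 8066 = -6*26*(18/7) - 8066 = -156*18/7 - 8066 = -2808/7 - 8066 = -59270/7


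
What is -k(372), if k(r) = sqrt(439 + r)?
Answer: -sqrt(811) ≈ -28.478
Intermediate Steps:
-k(372) = -sqrt(439 + 372) = -sqrt(811)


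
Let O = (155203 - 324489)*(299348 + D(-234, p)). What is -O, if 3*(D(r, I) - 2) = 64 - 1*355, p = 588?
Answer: 50659343358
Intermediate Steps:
D(r, I) = -95 (D(r, I) = 2 + (64 - 1*355)/3 = 2 + (64 - 355)/3 = 2 + (⅓)*(-291) = 2 - 97 = -95)
O = -50659343358 (O = (155203 - 324489)*(299348 - 95) = -169286*299253 = -50659343358)
-O = -1*(-50659343358) = 50659343358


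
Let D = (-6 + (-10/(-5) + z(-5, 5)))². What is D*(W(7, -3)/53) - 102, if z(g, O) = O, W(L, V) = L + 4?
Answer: -5395/53 ≈ -101.79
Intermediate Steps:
W(L, V) = 4 + L
D = 1 (D = (-6 + (-10/(-5) + 5))² = (-6 + (-10*(-1)/5 + 5))² = (-6 + (-2*(-1) + 5))² = (-6 + (2 + 5))² = (-6 + 7)² = 1² = 1)
D*(W(7, -3)/53) - 102 = 1*((4 + 7)/53) - 102 = 1*(11*(1/53)) - 102 = 1*(11/53) - 102 = 11/53 - 102 = -5395/53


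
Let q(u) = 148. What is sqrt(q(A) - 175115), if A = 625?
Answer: I*sqrt(174967) ≈ 418.29*I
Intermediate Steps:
sqrt(q(A) - 175115) = sqrt(148 - 175115) = sqrt(-174967) = I*sqrt(174967)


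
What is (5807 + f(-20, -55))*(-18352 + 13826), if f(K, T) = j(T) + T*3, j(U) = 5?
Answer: -25558322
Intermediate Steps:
f(K, T) = 5 + 3*T (f(K, T) = 5 + T*3 = 5 + 3*T)
(5807 + f(-20, -55))*(-18352 + 13826) = (5807 + (5 + 3*(-55)))*(-18352 + 13826) = (5807 + (5 - 165))*(-4526) = (5807 - 160)*(-4526) = 5647*(-4526) = -25558322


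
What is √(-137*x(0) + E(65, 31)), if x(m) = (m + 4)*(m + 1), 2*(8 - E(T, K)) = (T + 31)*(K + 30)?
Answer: 34*I*√3 ≈ 58.89*I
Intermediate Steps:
E(T, K) = 8 - (30 + K)*(31 + T)/2 (E(T, K) = 8 - (T + 31)*(K + 30)/2 = 8 - (31 + T)*(30 + K)/2 = 8 - (30 + K)*(31 + T)/2)
x(m) = (1 + m)*(4 + m) (x(m) = (4 + m)*(1 + m) = (1 + m)*(4 + m))
√(-137*x(0) + E(65, 31)) = √(-137*(4 + 0² + 5*0) + (-457 - 15*65 - 31/2*31 - ½*31*65)) = √(-137*(4 + 0 + 0) + (-457 - 975 - 961/2 - 2015/2)) = √(-137*4 - 2920) = √(-548 - 2920) = √(-3468) = 34*I*√3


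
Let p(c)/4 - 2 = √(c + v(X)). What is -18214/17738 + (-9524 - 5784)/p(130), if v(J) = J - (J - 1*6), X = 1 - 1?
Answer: 4762943/83622 - 3827*√34/66 ≈ -281.15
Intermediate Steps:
X = 0
v(J) = 6 (v(J) = J - (J - 6) = J - (-6 + J) = J + (6 - J) = 6)
p(c) = 8 + 4*√(6 + c) (p(c) = 8 + 4*√(c + 6) = 8 + 4*√(6 + c))
-18214/17738 + (-9524 - 5784)/p(130) = -18214/17738 + (-9524 - 5784)/(8 + 4*√(6 + 130)) = -18214*1/17738 - 15308/(8 + 4*√136) = -1301/1267 - 15308/(8 + 4*(2*√34)) = -1301/1267 - 15308/(8 + 8*√34)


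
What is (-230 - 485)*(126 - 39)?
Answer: -62205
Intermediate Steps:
(-230 - 485)*(126 - 39) = -715*87 = -62205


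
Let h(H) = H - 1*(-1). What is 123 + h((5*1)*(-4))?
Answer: 104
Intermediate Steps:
h(H) = 1 + H (h(H) = H + 1 = 1 + H)
123 + h((5*1)*(-4)) = 123 + (1 + (5*1)*(-4)) = 123 + (1 + 5*(-4)) = 123 + (1 - 20) = 123 - 19 = 104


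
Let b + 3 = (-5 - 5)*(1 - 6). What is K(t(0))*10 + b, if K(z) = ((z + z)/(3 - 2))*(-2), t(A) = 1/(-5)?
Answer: 55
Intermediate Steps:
t(A) = -⅕
b = 47 (b = -3 + (-5 - 5)*(1 - 6) = -3 - 10*(-5) = -3 + 50 = 47)
K(z) = -4*z (K(z) = ((2*z)/1)*(-2) = ((2*z)*1)*(-2) = (2*z)*(-2) = -4*z)
K(t(0))*10 + b = -4*(-⅕)*10 + 47 = (⅘)*10 + 47 = 8 + 47 = 55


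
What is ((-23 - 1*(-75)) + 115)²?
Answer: 27889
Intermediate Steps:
((-23 - 1*(-75)) + 115)² = ((-23 + 75) + 115)² = (52 + 115)² = 167² = 27889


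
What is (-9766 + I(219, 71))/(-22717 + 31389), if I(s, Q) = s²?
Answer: 38195/8672 ≈ 4.4044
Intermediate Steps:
(-9766 + I(219, 71))/(-22717 + 31389) = (-9766 + 219²)/(-22717 + 31389) = (-9766 + 47961)/8672 = 38195*(1/8672) = 38195/8672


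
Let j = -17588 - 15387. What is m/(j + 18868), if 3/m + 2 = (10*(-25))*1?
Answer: 1/1184988 ≈ 8.4389e-7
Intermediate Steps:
j = -32975
m = -1/84 (m = 3/(-2 + (10*(-25))*1) = 3/(-2 - 250*1) = 3/(-2 - 250) = 3/(-252) = 3*(-1/252) = -1/84 ≈ -0.011905)
m/(j + 18868) = -1/(84*(-32975 + 18868)) = -1/84/(-14107) = -1/84*(-1/14107) = 1/1184988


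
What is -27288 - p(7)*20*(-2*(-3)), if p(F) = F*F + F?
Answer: -34008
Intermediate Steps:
p(F) = F + F² (p(F) = F² + F = F + F²)
-27288 - p(7)*20*(-2*(-3)) = -27288 - (7*(1 + 7))*20*(-2*(-3)) = -27288 - (7*8)*20*6 = -27288 - 56*20*6 = -27288 - 1120*6 = -27288 - 1*6720 = -27288 - 6720 = -34008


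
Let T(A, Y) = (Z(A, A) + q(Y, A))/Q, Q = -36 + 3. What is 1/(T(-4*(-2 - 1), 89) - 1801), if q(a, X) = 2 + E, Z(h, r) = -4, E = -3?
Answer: -33/59428 ≈ -0.00055529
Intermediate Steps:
q(a, X) = -1 (q(a, X) = 2 - 3 = -1)
Q = -33
T(A, Y) = 5/33 (T(A, Y) = (-4 - 1)/(-33) = -5*(-1/33) = 5/33)
1/(T(-4*(-2 - 1), 89) - 1801) = 1/(5/33 - 1801) = 1/(-59428/33) = -33/59428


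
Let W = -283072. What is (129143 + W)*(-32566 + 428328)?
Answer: -60919248898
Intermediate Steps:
(129143 + W)*(-32566 + 428328) = (129143 - 283072)*(-32566 + 428328) = -153929*395762 = -60919248898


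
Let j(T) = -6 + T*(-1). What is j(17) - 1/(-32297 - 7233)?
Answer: -909189/39530 ≈ -23.000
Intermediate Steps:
j(T) = -6 - T
j(17) - 1/(-32297 - 7233) = (-6 - 1*17) - 1/(-32297 - 7233) = (-6 - 17) - 1/(-39530) = -23 - 1*(-1/39530) = -23 + 1/39530 = -909189/39530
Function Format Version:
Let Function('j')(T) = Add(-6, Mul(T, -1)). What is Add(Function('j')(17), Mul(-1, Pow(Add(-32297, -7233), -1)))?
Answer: Rational(-909189, 39530) ≈ -23.000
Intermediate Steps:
Function('j')(T) = Add(-6, Mul(-1, T))
Add(Function('j')(17), Mul(-1, Pow(Add(-32297, -7233), -1))) = Add(Add(-6, Mul(-1, 17)), Mul(-1, Pow(Add(-32297, -7233), -1))) = Add(Add(-6, -17), Mul(-1, Pow(-39530, -1))) = Add(-23, Mul(-1, Rational(-1, 39530))) = Add(-23, Rational(1, 39530)) = Rational(-909189, 39530)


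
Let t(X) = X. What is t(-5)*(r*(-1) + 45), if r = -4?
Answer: -245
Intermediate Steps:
t(-5)*(r*(-1) + 45) = -5*(-4*(-1) + 45) = -5*(4 + 45) = -5*49 = -245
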